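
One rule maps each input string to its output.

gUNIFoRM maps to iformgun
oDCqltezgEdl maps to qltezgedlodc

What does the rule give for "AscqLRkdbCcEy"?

qlrkdbcceyasc

The transformation: move the first 3 characters to the end (rotate left by 3), then convert every letter to lowercase.
Starting from "AscqLRkdbCcEy": after the first operation, "qLRkdbCcEyAsc"; after the second, "qlrkdbcceyasc".
(Check on "oDCqltezgEdl": → "qltezgEdloDC" → "qltezgedlodc" ✓)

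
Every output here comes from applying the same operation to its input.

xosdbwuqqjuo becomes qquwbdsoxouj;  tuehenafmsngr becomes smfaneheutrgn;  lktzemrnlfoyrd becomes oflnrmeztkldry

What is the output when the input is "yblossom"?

Looking at the pairs, the operation is to move the last 3 characters to the front (rotate right by 3), then reverse the string.
Starting from "yblossom": after the first operation, "somyblos"; after the second, "solbymos".

solbymos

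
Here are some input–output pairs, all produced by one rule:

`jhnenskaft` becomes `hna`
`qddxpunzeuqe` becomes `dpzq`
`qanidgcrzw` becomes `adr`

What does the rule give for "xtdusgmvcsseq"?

tsvs

The transformation: keep one character in every 3, starting at position 2 (positions 2nd, 5th, 8th, ...).
Applying that to "xtdusgmvcsseq" gives "tsvs".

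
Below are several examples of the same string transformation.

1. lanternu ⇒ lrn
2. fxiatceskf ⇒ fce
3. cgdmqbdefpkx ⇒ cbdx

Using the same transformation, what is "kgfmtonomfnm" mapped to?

konm

Rule — swap each adjacent pair of characters (1↔2, 3↔4, ...), then keep one character in every 3, starting at position 2 (positions 2nd, 5th, 8th, ...).
Starting from "kgfmtonomfnm": after the first operation, "gkmfotonfmmn"; after the second, "konm".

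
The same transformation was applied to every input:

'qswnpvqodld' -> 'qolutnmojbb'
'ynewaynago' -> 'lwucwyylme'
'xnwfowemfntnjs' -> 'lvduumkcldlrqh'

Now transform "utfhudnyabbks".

rsfdbswlzyizq

The rule is to shift every letter 2 places backward in the alphabet (wrapping around), then swap each adjacent pair of characters (1↔2, 3↔4, ...).
On "utfhudnyabbks": the first step gives "srdfsblwyzziq", and the second then gives "rsfdbswlzyizq".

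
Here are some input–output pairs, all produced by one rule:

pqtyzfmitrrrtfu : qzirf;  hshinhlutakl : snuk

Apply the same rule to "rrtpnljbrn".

Looking at the pairs, the operation is to keep one character in every 3, starting at position 2 (positions 2nd, 5th, 8th, ...).
Applying that to "rrtpnljbrn" gives "rnb".

rnb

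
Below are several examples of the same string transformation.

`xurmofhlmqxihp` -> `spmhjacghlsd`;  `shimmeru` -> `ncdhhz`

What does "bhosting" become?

wcjnod

In each case the input is transformed by: shift every letter 5 places backward in the alphabet (wrapping around), then delete the last 2 characters.
"bhosting" → "wcjnodib" → "wcjnod".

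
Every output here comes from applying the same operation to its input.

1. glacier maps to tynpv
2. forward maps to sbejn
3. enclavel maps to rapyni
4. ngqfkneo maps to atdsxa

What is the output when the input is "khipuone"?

Each output is the input with this applied: shift every letter 13 places forward in the alphabet (wrapping around) — i.e. ROT13, then delete the last 2 characters.
For "khipuone", step one produces "xuvchbar"; step two turns that into "xuvchb".

xuvchb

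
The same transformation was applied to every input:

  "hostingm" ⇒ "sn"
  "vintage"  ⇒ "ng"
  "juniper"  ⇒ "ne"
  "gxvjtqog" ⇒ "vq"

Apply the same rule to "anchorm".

The rule is to keep one character in every 3, starting at position 3 (positions 3rd, 6th, 9th, ...).
For "anchorm" the result is "cr".

cr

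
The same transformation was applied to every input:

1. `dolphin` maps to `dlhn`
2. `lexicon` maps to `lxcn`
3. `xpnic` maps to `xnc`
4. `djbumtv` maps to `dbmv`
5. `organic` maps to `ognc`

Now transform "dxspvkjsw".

dsvjw

The transformation: keep every other character starting from the first (positions 1st, 3rd, 5th, ...).
For "dxspvkjsw" the result is "dsvjw".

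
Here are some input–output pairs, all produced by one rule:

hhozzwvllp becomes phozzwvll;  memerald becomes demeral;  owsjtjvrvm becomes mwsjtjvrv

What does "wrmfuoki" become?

irmfuok

Looking at the pairs, the operation is to delete the first character, then move the last character to the front.
Working it through for "wrmfuoki": intermediate "rmfuoki", final "irmfuok".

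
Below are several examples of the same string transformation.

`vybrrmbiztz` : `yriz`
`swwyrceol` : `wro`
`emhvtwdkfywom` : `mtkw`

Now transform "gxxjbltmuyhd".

Rule — keep one character in every 3, starting at position 2 (positions 2nd, 5th, 8th, ...).
So "gxxjbltmuyhd" becomes "xbmh".

xbmh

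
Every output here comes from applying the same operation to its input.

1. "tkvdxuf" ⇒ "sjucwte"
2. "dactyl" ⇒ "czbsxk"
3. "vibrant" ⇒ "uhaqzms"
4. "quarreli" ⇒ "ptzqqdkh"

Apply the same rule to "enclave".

dmbkzud

Rule — shift every letter 1 place backward in the alphabet (wrapping around).
Doing the same to "enclave": "dmbkzud".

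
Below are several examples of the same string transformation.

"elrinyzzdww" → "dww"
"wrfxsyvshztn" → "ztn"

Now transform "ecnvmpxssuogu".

The pattern: keep only the last 3 characters.
Applying that to "ecnvmpxssuogu" gives "ogu".

ogu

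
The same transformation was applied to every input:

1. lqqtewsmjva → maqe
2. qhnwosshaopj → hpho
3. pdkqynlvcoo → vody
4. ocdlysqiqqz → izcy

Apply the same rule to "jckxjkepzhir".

picj

The pattern: keep one character in every 3, starting at position 2 (positions 2nd, 5th, 8th, ...), then move the first 2 characters to the end (rotate left by 2).
"jckxjkepzhir" → "picj".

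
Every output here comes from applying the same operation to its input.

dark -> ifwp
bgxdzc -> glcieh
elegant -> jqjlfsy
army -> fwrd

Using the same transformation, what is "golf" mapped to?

Each output is the input with this applied: shift every letter 5 places forward in the alphabet (wrapping around).
"golf" → "ltqk".

ltqk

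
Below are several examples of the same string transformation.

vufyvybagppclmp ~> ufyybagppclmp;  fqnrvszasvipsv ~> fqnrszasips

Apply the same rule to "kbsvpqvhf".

The rule is to remove every "v".
Doing the same to "kbsvpqvhf": "kbspqhf".

kbspqhf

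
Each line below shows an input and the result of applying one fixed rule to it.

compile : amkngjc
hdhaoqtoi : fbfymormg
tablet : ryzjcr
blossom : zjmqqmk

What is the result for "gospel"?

The transformation: shift every letter 2 places backward in the alphabet (wrapping around).
Doing the same to "gospel": "emqncj".

emqncj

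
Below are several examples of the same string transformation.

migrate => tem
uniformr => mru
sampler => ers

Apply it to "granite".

teg

In each case the input is transformed by: move the first character to the end, then keep only the last 3 characters.
On "granite": the first step gives "raniteg", and the second then gives "teg".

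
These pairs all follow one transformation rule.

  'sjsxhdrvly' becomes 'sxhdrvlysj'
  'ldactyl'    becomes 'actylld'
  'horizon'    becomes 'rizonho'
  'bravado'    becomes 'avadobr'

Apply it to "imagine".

Each output is the input with this applied: move the first 2 characters to the end (rotate left by 2).
On "imagine" that produces "agineim".

agineim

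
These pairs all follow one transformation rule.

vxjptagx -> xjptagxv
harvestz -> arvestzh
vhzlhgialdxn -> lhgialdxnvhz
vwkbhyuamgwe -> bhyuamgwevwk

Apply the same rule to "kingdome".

ingdomek

Rule — swap the front and back halves of the string, then move the last 3 characters to the front (rotate right by 3).
On "kingdome": the first step gives "domeking", and the second then gives "ingdomek".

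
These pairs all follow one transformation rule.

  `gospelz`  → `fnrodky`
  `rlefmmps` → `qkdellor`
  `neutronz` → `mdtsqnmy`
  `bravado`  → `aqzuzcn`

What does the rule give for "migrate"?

The pattern: shift every letter 1 place backward in the alphabet (wrapping around).
For "migrate" the result is "lhfqzsd".

lhfqzsd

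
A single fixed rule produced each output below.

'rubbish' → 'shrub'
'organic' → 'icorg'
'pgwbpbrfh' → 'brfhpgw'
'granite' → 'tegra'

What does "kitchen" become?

enkit

Each output is the input with this applied: move the first 3 characters to the end (rotate left by 3), then delete the first 2 characters.
Doing the same to "kitchen": "enkit".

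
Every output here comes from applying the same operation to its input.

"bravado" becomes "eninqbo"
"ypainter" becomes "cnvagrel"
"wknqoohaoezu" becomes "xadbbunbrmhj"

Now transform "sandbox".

Looking at the pairs, the operation is to shift every letter 13 places forward in the alphabet (wrapping around) — i.e. ROT13, then move the first character to the end.
On "sandbox": the first step gives "fnaqobk", and the second then gives "naqobkf".

naqobkf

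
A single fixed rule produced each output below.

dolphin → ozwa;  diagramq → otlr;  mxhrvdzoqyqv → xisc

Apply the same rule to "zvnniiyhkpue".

The pattern: shift every letter 11 places forward in the alphabet (wrapping around), then keep only the first 4 characters.
Starting from "zvnniiyhkpue": after the first operation, "kgyyttjsvafp"; after the second, "kgyy".

kgyy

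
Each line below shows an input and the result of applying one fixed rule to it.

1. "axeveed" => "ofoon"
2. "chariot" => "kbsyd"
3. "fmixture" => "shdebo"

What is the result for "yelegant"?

voqkxd

The pattern: shift every letter 10 places forward in the alphabet (wrapping around), then delete the first 2 characters.
On "yelegant": the first step gives "iovoqkxd", and the second then gives "voqkxd".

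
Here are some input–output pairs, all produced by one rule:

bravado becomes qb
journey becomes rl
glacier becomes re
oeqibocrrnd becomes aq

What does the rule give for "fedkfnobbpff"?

ss

Looking at the pairs, the operation is to shift every letter 13 places forward in the alphabet (wrapping around) — i.e. ROT13, then keep only the last 2 characters.
"fedkfnobbpff" → "ss".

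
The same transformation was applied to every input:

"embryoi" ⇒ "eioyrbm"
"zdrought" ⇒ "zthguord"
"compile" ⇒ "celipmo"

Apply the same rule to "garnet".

Looking at the pairs, the operation is to reverse the string, then move the last character to the front.
Starting from "garnet": after the first operation, "tenrag"; after the second, "gtenra".

gtenra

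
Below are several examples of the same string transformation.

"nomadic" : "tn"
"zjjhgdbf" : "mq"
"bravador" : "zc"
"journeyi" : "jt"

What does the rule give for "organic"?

Rule — shift every letter 11 places forward in the alphabet (wrapping around), then keep only the last 2 characters.
Working it through for "organic": intermediate "zcrlytn", final "tn".

tn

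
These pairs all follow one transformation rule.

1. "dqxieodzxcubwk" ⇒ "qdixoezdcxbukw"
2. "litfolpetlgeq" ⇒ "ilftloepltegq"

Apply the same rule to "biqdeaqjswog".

In each case the input is transformed by: swap each adjacent pair of characters (1↔2, 3↔4, ...).
Doing the same to "biqdeaqjswog": "ibdqaejqwsgo".

ibdqaejqwsgo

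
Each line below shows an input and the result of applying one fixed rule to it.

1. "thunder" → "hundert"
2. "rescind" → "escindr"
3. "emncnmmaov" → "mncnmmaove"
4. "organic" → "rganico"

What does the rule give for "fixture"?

ixturef

In each case the input is transformed by: move the first character to the end.
Doing the same to "fixture": "ixturef".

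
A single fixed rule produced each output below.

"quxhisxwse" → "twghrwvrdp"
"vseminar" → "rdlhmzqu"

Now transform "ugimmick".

Each output is the input with this applied: move the first character to the end, then shift every letter 1 place backward in the alphabet (wrapping around).
Starting from "ugimmick": after the first operation, "gimmicku"; after the second, "fhllhbjt".

fhllhbjt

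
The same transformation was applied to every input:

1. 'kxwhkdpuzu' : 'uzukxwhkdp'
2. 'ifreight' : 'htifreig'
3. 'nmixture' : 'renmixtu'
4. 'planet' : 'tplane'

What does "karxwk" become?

Rule — swap the front and back halves of the string, then move the first 2 characters to the end (rotate left by 2).
On "karxwk": the first step gives "xwkkar", and the second then gives "kkarxw".

kkarxw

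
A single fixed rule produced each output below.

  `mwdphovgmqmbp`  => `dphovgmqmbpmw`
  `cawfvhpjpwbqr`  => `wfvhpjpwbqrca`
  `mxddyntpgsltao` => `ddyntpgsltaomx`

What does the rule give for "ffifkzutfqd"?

Rule — move the first 2 characters to the end (rotate left by 2).
On "ffifkzutfqd" that produces "ifkzutfqdff".

ifkzutfqdff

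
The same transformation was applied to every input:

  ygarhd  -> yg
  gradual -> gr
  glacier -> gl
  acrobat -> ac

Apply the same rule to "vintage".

Each output is the input with this applied: keep only the first 2 characters.
Applying that to "vintage" gives "vi".

vi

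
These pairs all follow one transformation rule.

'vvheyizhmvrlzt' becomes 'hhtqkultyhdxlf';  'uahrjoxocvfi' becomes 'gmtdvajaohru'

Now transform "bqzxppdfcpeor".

Looking at the pairs, the operation is to shift every letter 12 places forward in the alphabet (wrapping around).
Doing the same to "bqzxppdfcpeor": "ncljbbprobqad".

ncljbbprobqad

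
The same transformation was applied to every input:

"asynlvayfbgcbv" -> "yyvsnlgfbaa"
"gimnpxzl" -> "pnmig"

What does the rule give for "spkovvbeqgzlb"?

Each output is the input with this applied: delete the last 3 characters, then sort the characters into reverse alphabetical order.
Applying both steps to "spkovvbeqgzlb": "spkovvbeqg", then "vvsqpokgeb".

vvsqpokgeb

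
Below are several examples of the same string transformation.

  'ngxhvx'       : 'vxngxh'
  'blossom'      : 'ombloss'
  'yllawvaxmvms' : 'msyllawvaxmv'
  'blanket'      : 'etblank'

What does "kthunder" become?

erkthund

The pattern: move the last 2 characters to the front (rotate right by 2).
Doing the same to "kthunder": "erkthund".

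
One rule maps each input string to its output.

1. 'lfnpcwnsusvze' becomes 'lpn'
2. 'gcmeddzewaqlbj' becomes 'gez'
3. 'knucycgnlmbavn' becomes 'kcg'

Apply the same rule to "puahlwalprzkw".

In each case the input is transformed by: keep one character in every 3, starting at position 1 (positions 1st, 4th, 7th, ...), then keep only the first 3 characters.
Applying both steps to "puahlwalprzkw": "pharw", then "pha".

pha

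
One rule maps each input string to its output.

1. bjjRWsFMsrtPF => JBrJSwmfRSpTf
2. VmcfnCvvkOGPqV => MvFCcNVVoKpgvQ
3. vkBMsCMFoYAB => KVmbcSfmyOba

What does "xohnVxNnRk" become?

The rule is to swap each adjacent pair of characters (1↔2, 3↔4, ...), then flip the case of every letter.
For "xohnVxNnRk", step one produces "oxnhxVnNkR"; step two turns that into "OXNHXvNnKr".

OXNHXvNnKr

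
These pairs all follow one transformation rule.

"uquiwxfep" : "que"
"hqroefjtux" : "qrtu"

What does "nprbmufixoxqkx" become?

prixx

Each output is the input with this applied: swap each adjacent pair of characters (1↔2, 3↔4, ...), then keep one character in every 3, starting at position 1 (positions 1st, 4th, 7th, ...).
Working it through for "nprbmufixoxqkx": intermediate "pnbrumifoxqxxk", final "prixx".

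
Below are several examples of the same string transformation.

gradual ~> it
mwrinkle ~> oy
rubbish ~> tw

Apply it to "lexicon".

ng

In each case the input is transformed by: shift every letter 2 places forward in the alphabet (wrapping around), then keep only the first 2 characters.
Working it through for "lexicon": intermediate "ngzkeqp", final "ng".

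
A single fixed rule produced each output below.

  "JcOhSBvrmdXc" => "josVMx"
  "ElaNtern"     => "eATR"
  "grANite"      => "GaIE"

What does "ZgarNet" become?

zAnT

The rule is to keep every other character starting from the first (positions 1st, 3rd, 5th, ...), then flip the case of every letter.
Applying both steps to "ZgarNet": "ZaNt", then "zAnT".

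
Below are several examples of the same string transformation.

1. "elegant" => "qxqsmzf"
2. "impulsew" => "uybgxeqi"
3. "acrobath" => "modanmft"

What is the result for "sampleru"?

emybxqdg

Rule — shift every letter 12 places forward in the alphabet (wrapping around).
For "sampleru" the result is "emybxqdg".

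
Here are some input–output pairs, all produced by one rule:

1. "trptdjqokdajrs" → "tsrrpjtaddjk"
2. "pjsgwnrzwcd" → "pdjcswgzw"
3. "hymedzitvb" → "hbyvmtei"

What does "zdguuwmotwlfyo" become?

The rule is to take characters alternately from the front and the back (1st, last, 2nd, 2nd-last, ...), then delete the last 2 characters.
For "zdguuwmotwlfyo", step one produces "zodygfuluwwtmo"; step two turns that into "zodygfuluwwt".

zodygfuluwwt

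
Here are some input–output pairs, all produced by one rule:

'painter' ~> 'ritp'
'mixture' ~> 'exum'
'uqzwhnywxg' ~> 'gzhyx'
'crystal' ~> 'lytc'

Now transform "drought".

togd

Each output is the input with this applied: swap the first and last characters, then keep every other character starting from the first (positions 1st, 3rd, 5th, ...).
Starting from "drought": after the first operation, "troughd"; after the second, "togd".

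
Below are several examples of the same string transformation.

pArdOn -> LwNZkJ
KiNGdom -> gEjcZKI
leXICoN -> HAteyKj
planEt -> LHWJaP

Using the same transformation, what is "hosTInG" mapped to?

What's happening: shift every letter 4 places backward in the alphabet (wrapping around), then flip the case of every letter.
Doing the same to "hosTInG": "DKOpeJc".

DKOpeJc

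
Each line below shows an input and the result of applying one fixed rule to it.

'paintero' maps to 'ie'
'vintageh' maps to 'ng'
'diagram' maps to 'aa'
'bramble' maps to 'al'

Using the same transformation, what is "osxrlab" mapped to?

xa

In each case the input is transformed by: keep one character in every 3, starting at position 3 (positions 3rd, 6th, 9th, ...).
Doing the same to "osxrlab": "xa".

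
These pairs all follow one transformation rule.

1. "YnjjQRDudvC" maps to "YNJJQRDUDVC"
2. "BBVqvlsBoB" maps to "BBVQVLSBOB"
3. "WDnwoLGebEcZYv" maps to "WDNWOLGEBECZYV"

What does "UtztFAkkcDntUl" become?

What's happening: convert every letter to uppercase.
On "UtztFAkkcDntUl" that produces "UTZTFAKKCDNTUL".

UTZTFAKKCDNTUL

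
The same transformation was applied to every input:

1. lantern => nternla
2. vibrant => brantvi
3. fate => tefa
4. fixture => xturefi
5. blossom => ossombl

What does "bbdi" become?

Rule — move the first 2 characters to the end (rotate left by 2).
On "bbdi" that produces "dibb".

dibb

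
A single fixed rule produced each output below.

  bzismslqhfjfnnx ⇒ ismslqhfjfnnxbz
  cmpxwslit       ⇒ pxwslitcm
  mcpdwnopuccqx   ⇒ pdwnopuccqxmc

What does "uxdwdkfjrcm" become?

Each output is the input with this applied: move the first 2 characters to the end (rotate left by 2).
So "uxdwdkfjrcm" becomes "dwdkfjrcmux".

dwdkfjrcmux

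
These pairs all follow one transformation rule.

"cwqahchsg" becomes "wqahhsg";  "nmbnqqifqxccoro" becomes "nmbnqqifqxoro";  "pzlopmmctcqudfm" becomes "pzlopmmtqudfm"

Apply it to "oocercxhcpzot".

Each output is the input with this applied: remove every "c".
"oocercxhcpzot" → "ooerxhpzot".

ooerxhpzot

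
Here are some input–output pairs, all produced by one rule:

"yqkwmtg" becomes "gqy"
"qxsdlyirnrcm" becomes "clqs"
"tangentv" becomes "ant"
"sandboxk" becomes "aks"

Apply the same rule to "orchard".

ahr

Rule — sort the characters into alphabetical order, then keep one character in every 3, starting at position 1 (positions 1st, 4th, 7th, ...).
"orchard" → "acdhorr" → "ahr".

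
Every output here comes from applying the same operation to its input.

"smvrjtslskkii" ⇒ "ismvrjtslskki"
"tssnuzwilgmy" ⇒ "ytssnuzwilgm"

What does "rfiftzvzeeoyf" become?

frfiftzvzeeoy

The pattern: move the last character to the front.
On "rfiftzvzeeoyf" that produces "frfiftzvzeeoy".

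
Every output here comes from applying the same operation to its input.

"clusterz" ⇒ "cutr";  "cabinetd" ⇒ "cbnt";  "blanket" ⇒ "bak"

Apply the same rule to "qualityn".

qaiy

In each case the input is transformed by: move the last character to the front, then keep every other character starting from the second (positions 2nd, 4th, 6th, ...).
For "qualityn", step one produces "nquality"; step two turns that into "qaiy".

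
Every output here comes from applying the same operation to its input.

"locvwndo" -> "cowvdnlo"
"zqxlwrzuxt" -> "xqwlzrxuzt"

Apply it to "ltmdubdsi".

The pattern: move the first character to the end, then swap each adjacent pair of characters (1↔2, 3↔4, ...).
Applying both steps to "ltmdubdsi": "tmdubdsil", then "mtuddbisl".

mtuddbisl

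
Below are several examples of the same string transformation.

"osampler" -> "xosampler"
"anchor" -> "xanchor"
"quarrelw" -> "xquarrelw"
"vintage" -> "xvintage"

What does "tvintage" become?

The pattern: prepend "x".
So "tvintage" becomes "xtvintage".

xtvintage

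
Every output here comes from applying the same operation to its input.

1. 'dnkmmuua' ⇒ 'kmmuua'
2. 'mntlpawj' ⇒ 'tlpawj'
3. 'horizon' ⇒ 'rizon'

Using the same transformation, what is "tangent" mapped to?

In each case the input is transformed by: delete the first 2 characters.
"tangent" → "ngent".

ngent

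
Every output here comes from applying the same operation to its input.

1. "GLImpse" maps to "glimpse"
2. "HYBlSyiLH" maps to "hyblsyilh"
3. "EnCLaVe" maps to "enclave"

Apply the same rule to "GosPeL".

Each output is the input with this applied: convert every letter to lowercase.
Doing the same to "GosPeL": "gospel".

gospel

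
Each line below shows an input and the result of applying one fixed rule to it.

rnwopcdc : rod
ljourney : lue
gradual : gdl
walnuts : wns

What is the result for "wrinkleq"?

The pattern: keep one character in every 3, starting at position 1 (positions 1st, 4th, 7th, ...).
Doing the same to "wrinkleq": "wne".

wne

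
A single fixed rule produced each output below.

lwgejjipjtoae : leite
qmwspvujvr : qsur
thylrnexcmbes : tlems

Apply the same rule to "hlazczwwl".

hzw

Looking at the pairs, the operation is to keep one character in every 3, starting at position 1 (positions 1st, 4th, 7th, ...).
"hlazczwwl" → "hzw".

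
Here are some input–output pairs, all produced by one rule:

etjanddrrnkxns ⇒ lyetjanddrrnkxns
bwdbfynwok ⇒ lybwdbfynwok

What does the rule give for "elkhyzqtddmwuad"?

lyelkhyzqtddmwuad

Rule — prepend "ly".
So "elkhyzqtddmwuad" becomes "lyelkhyzqtddmwuad".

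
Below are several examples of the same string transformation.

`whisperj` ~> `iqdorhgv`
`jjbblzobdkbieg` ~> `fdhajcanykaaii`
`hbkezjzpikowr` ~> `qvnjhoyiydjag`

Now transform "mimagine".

dmhfzlhl

In each case the input is transformed by: reverse the string, then shift every letter 1 place backward in the alphabet (wrapping around).
Starting from "mimagine": after the first operation, "enigamim"; after the second, "dmhfzlhl".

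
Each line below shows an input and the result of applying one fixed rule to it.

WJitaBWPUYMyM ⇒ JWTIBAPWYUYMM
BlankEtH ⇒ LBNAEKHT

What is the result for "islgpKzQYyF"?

Each output is the input with this applied: swap each adjacent pair of characters (1↔2, 3↔4, ...), then convert every letter to uppercase.
For "islgpKzQYyF", step one produces "siglKpQzyYF"; step two turns that into "SIGLKPQZYYF".
(Check on "WJitaBWPUYMyM": → "JWtiBaPWYUyMM" → "JWTIBAPWYUYMM" ✓)

SIGLKPQZYYF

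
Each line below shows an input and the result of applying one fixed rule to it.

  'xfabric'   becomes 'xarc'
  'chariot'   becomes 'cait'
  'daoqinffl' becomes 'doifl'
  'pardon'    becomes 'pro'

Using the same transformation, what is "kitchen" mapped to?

The rule is to keep every other character starting from the first (positions 1st, 3rd, 5th, ...).
Applying that to "kitchen" gives "kthn".

kthn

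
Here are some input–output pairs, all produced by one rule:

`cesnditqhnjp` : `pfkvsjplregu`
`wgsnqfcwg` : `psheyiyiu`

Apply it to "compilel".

rkngneqo

Looking at the pairs, the operation is to shift every letter 2 places forward in the alphabet (wrapping around), then move the first 3 characters to the end (rotate left by 3).
Starting from "compilel": after the first operation, "eqorkngn"; after the second, "rkngneqo".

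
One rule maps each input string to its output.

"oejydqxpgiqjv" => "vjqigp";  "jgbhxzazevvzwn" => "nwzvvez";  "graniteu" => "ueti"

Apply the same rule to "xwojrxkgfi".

ifgkx

The rule is to take characters alternately from the front and the back (1st, last, 2nd, 2nd-last, ...), then keep every other character starting from the second (positions 2nd, 4th, 6th, ...).
Starting from "xwojrxkgfi": after the first operation, "xiwfogjkrx"; after the second, "ifgkx".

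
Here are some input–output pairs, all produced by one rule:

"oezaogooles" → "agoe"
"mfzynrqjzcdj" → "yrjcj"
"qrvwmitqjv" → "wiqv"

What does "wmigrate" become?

Rule — delete the first 3 characters, then keep every other character starting from the first (positions 1st, 3rd, 5th, ...).
Starting from "wmigrate": after the first operation, "grate"; after the second, "gae".

gae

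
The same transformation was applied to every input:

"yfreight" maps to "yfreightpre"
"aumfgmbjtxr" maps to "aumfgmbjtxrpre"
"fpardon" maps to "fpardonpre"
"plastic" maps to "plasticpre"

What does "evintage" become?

The transformation: append "pre".
On "evintage" that produces "evintagepre".

evintagepre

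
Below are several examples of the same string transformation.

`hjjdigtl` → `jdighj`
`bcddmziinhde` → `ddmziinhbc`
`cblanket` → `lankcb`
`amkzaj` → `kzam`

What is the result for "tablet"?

blta

Each output is the input with this applied: delete the last 2 characters, then move the first 2 characters to the end (rotate left by 2).
Starting from "tablet": after the first operation, "tabl"; after the second, "blta".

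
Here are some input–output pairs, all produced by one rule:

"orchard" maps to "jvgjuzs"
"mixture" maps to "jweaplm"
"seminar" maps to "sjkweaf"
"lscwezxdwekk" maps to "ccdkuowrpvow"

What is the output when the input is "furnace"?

uwxmjfs

Looking at the pairs, the operation is to move the last 2 characters to the front (rotate right by 2), then shift every letter 8 places backward in the alphabet (wrapping around).
Working it through for "furnace": intermediate "cefurna", final "uwxmjfs".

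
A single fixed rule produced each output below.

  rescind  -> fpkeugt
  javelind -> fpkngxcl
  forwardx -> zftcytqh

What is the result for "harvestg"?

The transformation: shift every letter 2 places forward in the alphabet (wrapping around), then reverse the string.
Applying both steps to "harvestg": "jctxguvi", then "ivugxtcj".

ivugxtcj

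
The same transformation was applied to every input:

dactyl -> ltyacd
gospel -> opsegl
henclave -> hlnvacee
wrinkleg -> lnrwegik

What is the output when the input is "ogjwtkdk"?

The rule is to sort the characters into alphabetical order, then swap the front and back halves of the string.
On "ogjwtkdk": the first step gives "dgjkkotw", and the second then gives "kotwdgjk".

kotwdgjk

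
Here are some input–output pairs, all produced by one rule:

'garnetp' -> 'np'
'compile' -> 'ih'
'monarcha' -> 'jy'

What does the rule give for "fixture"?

tn

In each case the input is transformed by: keep one character in every 3, starting at position 3 (positions 3rd, 6th, 9th, ...), then shift every letter 4 places backward in the alphabet (wrapping around).
Working it through for "fixture": intermediate "xr", final "tn".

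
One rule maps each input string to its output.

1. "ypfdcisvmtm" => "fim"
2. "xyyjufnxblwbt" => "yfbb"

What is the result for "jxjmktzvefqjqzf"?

jtejf

The transformation: keep one character in every 3, starting at position 3 (positions 3rd, 6th, 9th, ...).
"jxjmktzvefqjqzf" → "jtejf".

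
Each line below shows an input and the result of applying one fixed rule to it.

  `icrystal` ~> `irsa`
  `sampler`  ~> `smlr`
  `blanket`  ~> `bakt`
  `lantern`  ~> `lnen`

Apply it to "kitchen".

kthn

The pattern: keep every other character starting from the first (positions 1st, 3rd, 5th, ...).
For "kitchen" the result is "kthn".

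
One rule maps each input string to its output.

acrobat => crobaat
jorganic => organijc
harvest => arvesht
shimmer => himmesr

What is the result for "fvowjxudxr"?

In each case the input is transformed by: swap the first and last characters, then move the first character to the end.
"fvowjxudxr" → "vowjxudxfr".

vowjxudxfr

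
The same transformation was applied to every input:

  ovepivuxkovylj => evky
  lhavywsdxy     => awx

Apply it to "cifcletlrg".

fer

Each output is the input with this applied: keep one character in every 3, starting at position 3 (positions 3rd, 6th, 9th, ...).
"cifcletlrg" → "fer".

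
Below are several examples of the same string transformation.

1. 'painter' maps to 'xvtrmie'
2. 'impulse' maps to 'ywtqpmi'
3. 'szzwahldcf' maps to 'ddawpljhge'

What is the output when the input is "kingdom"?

Looking at the pairs, the operation is to sort the characters into reverse alphabetical order, then shift every letter 4 places forward in the alphabet (wrapping around).
Working it through for "kingdom": intermediate "onmkigd", final "srqomkh".

srqomkh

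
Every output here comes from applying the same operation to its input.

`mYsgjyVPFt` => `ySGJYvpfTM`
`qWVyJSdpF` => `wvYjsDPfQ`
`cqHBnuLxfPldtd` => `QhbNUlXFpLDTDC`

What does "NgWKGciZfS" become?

Rule — move the first character to the end, then flip the case of every letter.
Starting from "NgWKGciZfS": after the first operation, "gWKGciZfSN"; after the second, "GwkgCIzFsn".

GwkgCIzFsn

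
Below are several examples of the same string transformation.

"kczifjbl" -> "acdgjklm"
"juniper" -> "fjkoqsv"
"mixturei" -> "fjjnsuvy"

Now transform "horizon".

The pattern: shift every letter 1 place forward in the alphabet (wrapping around), then sort the characters into alphabetical order.
Applying both steps to "horizon": "ipsjapo", then "aijopps".

aijopps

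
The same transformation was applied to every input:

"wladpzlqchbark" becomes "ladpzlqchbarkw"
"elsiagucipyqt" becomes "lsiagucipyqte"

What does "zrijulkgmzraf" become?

In each case the input is transformed by: move the first character to the end.
"zrijulkgmzraf" → "rijulkgmzrafz".

rijulkgmzrafz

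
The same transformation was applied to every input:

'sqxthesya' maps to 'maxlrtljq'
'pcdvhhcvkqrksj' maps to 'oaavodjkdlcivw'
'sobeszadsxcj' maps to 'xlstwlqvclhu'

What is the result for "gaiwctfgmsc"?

Each output is the input with this applied: shift every letter 7 places backward in the alphabet (wrapping around), then move the first 3 characters to the end (rotate left by 3).
For "gaiwctfgmsc", step one produces "ztbpvmyzflv"; step two turns that into "pvmyzflvztb".

pvmyzflvztb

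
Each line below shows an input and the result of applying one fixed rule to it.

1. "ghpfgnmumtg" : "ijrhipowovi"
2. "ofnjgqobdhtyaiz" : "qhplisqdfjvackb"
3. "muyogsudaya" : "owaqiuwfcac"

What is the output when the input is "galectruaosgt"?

icngevtwcquiv

What's happening: shift every letter 2 places forward in the alphabet (wrapping around).
Applying that to "galectruaosgt" gives "icngevtwcquiv".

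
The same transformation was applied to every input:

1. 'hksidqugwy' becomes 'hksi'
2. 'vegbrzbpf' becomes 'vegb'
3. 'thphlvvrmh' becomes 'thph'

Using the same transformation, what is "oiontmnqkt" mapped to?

oion

The transformation: keep only the first 4 characters.
Applying that to "oiontmnqkt" gives "oion".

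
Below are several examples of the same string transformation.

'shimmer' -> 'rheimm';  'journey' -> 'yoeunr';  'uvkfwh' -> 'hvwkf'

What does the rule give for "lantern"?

narnet

The transformation: take characters alternately from the front and the back (1st, last, 2nd, 2nd-last, ...), then delete the first character.
"lantern" → "lnarnet" → "narnet".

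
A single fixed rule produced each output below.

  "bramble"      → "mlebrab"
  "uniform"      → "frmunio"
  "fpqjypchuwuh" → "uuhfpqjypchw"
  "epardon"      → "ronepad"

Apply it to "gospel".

The rule is to move the last 3 characters to the front (rotate right by 3), then swap the first and last characters.
"gospel" → "pelgos" → "selgop".

selgop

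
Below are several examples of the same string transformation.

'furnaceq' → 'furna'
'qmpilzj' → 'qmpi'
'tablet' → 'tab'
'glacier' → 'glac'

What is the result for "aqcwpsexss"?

aqcwpse

The rule is to delete the last 3 characters.
For "aqcwpsexss" the result is "aqcwpse".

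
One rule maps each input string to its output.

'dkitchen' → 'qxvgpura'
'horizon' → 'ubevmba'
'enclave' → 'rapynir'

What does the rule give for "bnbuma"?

The pattern: shift every letter 13 places forward in the alphabet (wrapping around) — i.e. ROT13.
On "bnbuma" that produces "oaohzn".

oaohzn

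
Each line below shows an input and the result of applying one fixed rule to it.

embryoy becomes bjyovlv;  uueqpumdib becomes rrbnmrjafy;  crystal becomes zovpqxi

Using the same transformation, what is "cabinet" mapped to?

zxyfkbq

Rule — shift every letter 3 places backward in the alphabet (wrapping around).
"cabinet" → "zxyfkbq".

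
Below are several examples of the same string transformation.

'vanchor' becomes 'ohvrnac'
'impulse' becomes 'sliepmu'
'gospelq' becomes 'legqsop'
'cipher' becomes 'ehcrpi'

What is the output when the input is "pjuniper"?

In each case the input is transformed by: move the last 3 characters to the front (rotate right by 3), then swap each adjacent pair of characters (1↔2, 3↔4, ...).
"pjuniper" → "perpjuni" → "epprujin".

epprujin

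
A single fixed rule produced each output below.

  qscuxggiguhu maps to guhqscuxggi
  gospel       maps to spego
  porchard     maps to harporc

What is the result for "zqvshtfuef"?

fuezqvsht

The pattern: delete the last character, then move the last 3 characters to the front (rotate right by 3).
Applying both steps to "zqvshtfuef": "zqvshtfue", then "fuezqvsht".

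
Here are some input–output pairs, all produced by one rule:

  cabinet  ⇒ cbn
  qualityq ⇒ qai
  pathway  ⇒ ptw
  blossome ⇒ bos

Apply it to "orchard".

oca

The rule is to delete the last 2 characters, then keep every other character starting from the first (positions 1st, 3rd, 5th, ...).
Starting from "orchard": after the first operation, "orcha"; after the second, "oca".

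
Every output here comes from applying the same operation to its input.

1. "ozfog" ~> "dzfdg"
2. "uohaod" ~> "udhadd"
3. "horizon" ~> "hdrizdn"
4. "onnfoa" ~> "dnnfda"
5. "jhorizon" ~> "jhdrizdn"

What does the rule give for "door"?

The transformation: replace every "o" with "d".
On "door" that produces "dddr".

dddr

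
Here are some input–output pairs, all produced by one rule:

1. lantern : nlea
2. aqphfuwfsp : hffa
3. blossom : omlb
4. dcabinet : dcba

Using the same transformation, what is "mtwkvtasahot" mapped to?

The rule is to sort the characters into reverse alphabetical order, then keep only the last 4 characters.
Applying both steps to "mtwkvtasahot": "wvtttsomkhaa", then "khaa".

khaa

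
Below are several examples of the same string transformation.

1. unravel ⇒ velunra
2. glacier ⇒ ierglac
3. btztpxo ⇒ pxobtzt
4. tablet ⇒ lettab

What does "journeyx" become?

Each output is the input with this applied: move the last 3 characters to the front (rotate right by 3).
For "journeyx" the result is "eyxjourn".

eyxjourn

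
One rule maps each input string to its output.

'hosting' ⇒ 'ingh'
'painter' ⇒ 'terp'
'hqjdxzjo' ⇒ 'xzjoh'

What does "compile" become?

Each output is the input with this applied: move the first character to the end, then delete the first 3 characters.
On "compile" that produces "ilec".
(Check on "hqjdxzjo": → "qjdxzjoh" → "xzjoh" ✓)

ilec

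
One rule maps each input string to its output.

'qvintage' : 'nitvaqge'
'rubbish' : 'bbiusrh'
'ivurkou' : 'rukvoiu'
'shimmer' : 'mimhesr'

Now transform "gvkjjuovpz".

The transformation: move the first 3 characters to the end (rotate left by 3), then take characters alternately from the front and the back (1st, last, 2nd, 2nd-last, ...).
"gvkjjuovpz" → "jjuovpzgvk" → "jkjvugozvp".

jkjvugozvp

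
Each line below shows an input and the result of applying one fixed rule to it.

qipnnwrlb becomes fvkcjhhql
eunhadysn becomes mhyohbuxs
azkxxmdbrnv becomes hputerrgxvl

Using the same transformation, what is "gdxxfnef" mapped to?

yzaxrrzh

The rule is to move the last 2 characters to the front (rotate right by 2), then shift every letter 6 places backward in the alphabet (wrapping around).
"gdxxfnef" → "efgdxxfn" → "yzaxrrzh".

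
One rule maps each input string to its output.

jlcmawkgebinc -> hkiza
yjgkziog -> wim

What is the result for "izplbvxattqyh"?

Each output is the input with this applied: keep one character in every 3, starting at position 1 (positions 1st, 4th, 7th, ...), then shift every letter 2 places backward in the alphabet (wrapping around).
"izplbvxattqyh" → "ilxth" → "gjvrf".

gjvrf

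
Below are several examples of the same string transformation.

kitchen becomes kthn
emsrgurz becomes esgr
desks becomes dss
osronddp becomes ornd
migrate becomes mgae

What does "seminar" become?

What's happening: keep every other character starting from the first (positions 1st, 3rd, 5th, ...).
Applying that to "seminar" gives "smnr".

smnr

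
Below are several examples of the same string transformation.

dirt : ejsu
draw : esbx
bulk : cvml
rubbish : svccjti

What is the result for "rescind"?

The pattern: shift every letter 1 place forward in the alphabet (wrapping around).
So "rescind" becomes "sftdjoe".

sftdjoe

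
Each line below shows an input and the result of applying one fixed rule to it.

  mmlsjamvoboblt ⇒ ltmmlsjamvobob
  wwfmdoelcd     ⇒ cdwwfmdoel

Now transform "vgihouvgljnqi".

qivgihouvgljn

In each case the input is transformed by: move the last 2 characters to the front (rotate right by 2).
On "vgihouvgljnqi" that produces "qivgihouvgljn".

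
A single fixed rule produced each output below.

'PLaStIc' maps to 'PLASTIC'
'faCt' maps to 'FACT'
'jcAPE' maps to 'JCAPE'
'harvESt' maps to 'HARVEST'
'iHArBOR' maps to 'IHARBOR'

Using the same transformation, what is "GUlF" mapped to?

Each output is the input with this applied: convert every letter to uppercase.
So "GUlF" becomes "GULF".

GULF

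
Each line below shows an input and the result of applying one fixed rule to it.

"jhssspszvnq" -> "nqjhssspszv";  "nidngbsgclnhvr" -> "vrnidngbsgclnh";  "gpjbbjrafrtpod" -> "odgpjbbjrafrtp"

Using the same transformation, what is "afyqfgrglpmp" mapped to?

Looking at the pairs, the operation is to move the last 2 characters to the front (rotate right by 2).
On "afyqfgrglpmp" that produces "mpafyqfgrglp".

mpafyqfgrglp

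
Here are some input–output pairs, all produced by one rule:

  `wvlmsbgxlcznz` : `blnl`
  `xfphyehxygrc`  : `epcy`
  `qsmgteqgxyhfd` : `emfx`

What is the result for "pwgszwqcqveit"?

The transformation: keep one character in every 3, starting at position 3 (positions 3rd, 6th, 9th, ...), then swap each adjacent pair of characters (1↔2, 3↔4, ...).
Working it through for "pwgszwqcqveit": intermediate "gwqi", final "wgiq".
(Check on "qsmgteqgxyhfd": → "mexf" → "emfx" ✓)

wgiq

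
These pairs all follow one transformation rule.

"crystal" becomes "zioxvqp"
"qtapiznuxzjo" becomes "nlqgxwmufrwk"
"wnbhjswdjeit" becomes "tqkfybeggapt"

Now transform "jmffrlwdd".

gajactcio

Looking at the pairs, the operation is to shift every letter 3 places backward in the alphabet (wrapping around), then take characters alternately from the front and the back (1st, last, 2nd, 2nd-last, ...).
Working it through for "jmffrlwdd": intermediate "gjccoitaa", final "gajactcio".
(Check on "crystal": → "zovpqxi" → "zioxvqp" ✓)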